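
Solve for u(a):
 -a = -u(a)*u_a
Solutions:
 u(a) = -sqrt(C1 + a^2)
 u(a) = sqrt(C1 + a^2)


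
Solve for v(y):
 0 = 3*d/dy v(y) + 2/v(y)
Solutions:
 v(y) = -sqrt(C1 - 12*y)/3
 v(y) = sqrt(C1 - 12*y)/3


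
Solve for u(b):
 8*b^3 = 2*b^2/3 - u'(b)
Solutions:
 u(b) = C1 - 2*b^4 + 2*b^3/9


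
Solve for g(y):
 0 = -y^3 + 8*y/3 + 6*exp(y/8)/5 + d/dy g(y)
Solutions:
 g(y) = C1 + y^4/4 - 4*y^2/3 - 48*exp(y/8)/5


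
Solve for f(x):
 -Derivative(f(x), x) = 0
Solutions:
 f(x) = C1


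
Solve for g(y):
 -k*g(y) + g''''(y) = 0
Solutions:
 g(y) = C1*exp(-k^(1/4)*y) + C2*exp(k^(1/4)*y) + C3*exp(-I*k^(1/4)*y) + C4*exp(I*k^(1/4)*y)


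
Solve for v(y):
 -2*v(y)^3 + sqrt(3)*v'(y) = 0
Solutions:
 v(y) = -sqrt(6)*sqrt(-1/(C1 + 2*sqrt(3)*y))/2
 v(y) = sqrt(6)*sqrt(-1/(C1 + 2*sqrt(3)*y))/2


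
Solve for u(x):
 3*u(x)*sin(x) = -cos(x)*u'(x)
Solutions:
 u(x) = C1*cos(x)^3


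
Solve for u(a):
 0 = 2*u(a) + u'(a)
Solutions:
 u(a) = C1*exp(-2*a)


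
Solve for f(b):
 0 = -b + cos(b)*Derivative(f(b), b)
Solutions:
 f(b) = C1 + Integral(b/cos(b), b)


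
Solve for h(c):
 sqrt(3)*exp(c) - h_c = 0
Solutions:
 h(c) = C1 + sqrt(3)*exp(c)


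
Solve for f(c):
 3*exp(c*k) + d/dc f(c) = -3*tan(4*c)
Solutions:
 f(c) = C1 - 3*Piecewise((exp(c*k)/k, Ne(k, 0)), (c, True)) + 3*log(cos(4*c))/4


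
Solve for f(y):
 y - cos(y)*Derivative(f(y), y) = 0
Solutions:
 f(y) = C1 + Integral(y/cos(y), y)


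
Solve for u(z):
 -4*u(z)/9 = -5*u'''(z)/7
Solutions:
 u(z) = C3*exp(2100^(1/3)*z/15) + (C1*sin(3^(5/6)*700^(1/3)*z/30) + C2*cos(3^(5/6)*700^(1/3)*z/30))*exp(-2100^(1/3)*z/30)


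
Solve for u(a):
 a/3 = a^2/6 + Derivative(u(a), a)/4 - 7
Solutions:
 u(a) = C1 - 2*a^3/9 + 2*a^2/3 + 28*a


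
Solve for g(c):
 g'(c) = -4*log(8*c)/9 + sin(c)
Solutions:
 g(c) = C1 - 4*c*log(c)/9 - 4*c*log(2)/3 + 4*c/9 - cos(c)


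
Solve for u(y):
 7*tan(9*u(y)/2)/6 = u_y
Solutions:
 u(y) = -2*asin(C1*exp(21*y/4))/9 + 2*pi/9
 u(y) = 2*asin(C1*exp(21*y/4))/9


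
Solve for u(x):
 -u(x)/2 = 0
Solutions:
 u(x) = 0


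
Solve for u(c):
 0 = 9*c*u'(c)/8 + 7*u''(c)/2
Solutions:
 u(c) = C1 + C2*erf(3*sqrt(14)*c/28)


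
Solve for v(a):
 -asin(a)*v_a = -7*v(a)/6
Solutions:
 v(a) = C1*exp(7*Integral(1/asin(a), a)/6)


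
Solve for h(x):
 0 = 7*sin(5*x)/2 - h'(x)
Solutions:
 h(x) = C1 - 7*cos(5*x)/10


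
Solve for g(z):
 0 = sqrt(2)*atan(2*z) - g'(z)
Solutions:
 g(z) = C1 + sqrt(2)*(z*atan(2*z) - log(4*z^2 + 1)/4)


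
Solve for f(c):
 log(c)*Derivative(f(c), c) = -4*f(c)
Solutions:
 f(c) = C1*exp(-4*li(c))


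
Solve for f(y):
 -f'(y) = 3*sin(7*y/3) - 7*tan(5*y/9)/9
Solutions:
 f(y) = C1 - 7*log(cos(5*y/9))/5 + 9*cos(7*y/3)/7


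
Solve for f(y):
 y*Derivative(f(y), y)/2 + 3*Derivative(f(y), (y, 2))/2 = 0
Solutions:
 f(y) = C1 + C2*erf(sqrt(6)*y/6)


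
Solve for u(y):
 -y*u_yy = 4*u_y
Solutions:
 u(y) = C1 + C2/y^3


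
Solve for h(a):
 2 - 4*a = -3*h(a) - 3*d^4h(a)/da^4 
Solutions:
 h(a) = 4*a/3 + (C1*sin(sqrt(2)*a/2) + C2*cos(sqrt(2)*a/2))*exp(-sqrt(2)*a/2) + (C3*sin(sqrt(2)*a/2) + C4*cos(sqrt(2)*a/2))*exp(sqrt(2)*a/2) - 2/3


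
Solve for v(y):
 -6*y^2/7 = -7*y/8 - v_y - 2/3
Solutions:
 v(y) = C1 + 2*y^3/7 - 7*y^2/16 - 2*y/3


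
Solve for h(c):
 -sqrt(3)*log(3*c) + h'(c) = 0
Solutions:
 h(c) = C1 + sqrt(3)*c*log(c) - sqrt(3)*c + sqrt(3)*c*log(3)


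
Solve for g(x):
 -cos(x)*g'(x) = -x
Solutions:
 g(x) = C1 + Integral(x/cos(x), x)


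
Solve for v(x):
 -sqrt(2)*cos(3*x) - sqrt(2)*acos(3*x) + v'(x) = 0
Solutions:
 v(x) = C1 + sqrt(2)*(x*acos(3*x) - sqrt(1 - 9*x^2)/3) + sqrt(2)*sin(3*x)/3


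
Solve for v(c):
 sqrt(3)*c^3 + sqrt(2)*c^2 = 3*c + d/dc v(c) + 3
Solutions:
 v(c) = C1 + sqrt(3)*c^4/4 + sqrt(2)*c^3/3 - 3*c^2/2 - 3*c


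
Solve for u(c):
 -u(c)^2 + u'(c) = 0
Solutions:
 u(c) = -1/(C1 + c)


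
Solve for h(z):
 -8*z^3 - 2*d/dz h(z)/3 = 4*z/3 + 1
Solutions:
 h(z) = C1 - 3*z^4 - z^2 - 3*z/2


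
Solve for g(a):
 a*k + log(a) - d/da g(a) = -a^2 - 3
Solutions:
 g(a) = C1 + a^3/3 + a^2*k/2 + a*log(a) + 2*a


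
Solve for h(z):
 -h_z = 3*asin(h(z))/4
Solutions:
 Integral(1/asin(_y), (_y, h(z))) = C1 - 3*z/4


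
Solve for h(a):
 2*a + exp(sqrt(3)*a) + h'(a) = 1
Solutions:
 h(a) = C1 - a^2 + a - sqrt(3)*exp(sqrt(3)*a)/3


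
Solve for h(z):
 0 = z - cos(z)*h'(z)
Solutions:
 h(z) = C1 + Integral(z/cos(z), z)


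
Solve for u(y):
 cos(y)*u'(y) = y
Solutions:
 u(y) = C1 + Integral(y/cos(y), y)


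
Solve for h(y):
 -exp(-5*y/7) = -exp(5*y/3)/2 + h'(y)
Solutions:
 h(y) = C1 + 3*exp(5*y/3)/10 + 7*exp(-5*y/7)/5


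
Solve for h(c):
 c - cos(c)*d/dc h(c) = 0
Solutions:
 h(c) = C1 + Integral(c/cos(c), c)


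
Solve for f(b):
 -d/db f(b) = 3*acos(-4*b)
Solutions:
 f(b) = C1 - 3*b*acos(-4*b) - 3*sqrt(1 - 16*b^2)/4


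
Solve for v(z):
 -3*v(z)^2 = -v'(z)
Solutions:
 v(z) = -1/(C1 + 3*z)


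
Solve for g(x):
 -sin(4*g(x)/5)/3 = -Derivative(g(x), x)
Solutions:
 -x/3 + 5*log(cos(4*g(x)/5) - 1)/8 - 5*log(cos(4*g(x)/5) + 1)/8 = C1


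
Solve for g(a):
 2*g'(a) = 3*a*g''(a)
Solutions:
 g(a) = C1 + C2*a^(5/3)


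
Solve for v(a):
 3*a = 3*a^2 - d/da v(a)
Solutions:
 v(a) = C1 + a^3 - 3*a^2/2


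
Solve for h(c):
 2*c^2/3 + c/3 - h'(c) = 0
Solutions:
 h(c) = C1 + 2*c^3/9 + c^2/6


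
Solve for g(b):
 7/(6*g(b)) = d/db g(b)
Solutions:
 g(b) = -sqrt(C1 + 21*b)/3
 g(b) = sqrt(C1 + 21*b)/3


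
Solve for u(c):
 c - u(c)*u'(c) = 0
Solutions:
 u(c) = -sqrt(C1 + c^2)
 u(c) = sqrt(C1 + c^2)


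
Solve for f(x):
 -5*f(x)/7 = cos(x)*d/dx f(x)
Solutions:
 f(x) = C1*(sin(x) - 1)^(5/14)/(sin(x) + 1)^(5/14)


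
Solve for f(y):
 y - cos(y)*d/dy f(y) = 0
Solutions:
 f(y) = C1 + Integral(y/cos(y), y)


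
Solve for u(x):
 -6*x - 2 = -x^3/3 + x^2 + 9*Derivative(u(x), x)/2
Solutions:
 u(x) = C1 + x^4/54 - 2*x^3/27 - 2*x^2/3 - 4*x/9


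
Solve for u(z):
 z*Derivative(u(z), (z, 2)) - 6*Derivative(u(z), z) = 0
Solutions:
 u(z) = C1 + C2*z^7


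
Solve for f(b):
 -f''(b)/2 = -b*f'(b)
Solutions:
 f(b) = C1 + C2*erfi(b)


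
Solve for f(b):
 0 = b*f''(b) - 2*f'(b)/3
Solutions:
 f(b) = C1 + C2*b^(5/3)


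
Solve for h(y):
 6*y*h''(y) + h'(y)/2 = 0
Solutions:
 h(y) = C1 + C2*y^(11/12)


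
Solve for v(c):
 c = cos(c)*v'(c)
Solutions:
 v(c) = C1 + Integral(c/cos(c), c)


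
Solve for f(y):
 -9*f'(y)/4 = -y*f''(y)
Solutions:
 f(y) = C1 + C2*y^(13/4)


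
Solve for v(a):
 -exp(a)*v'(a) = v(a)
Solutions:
 v(a) = C1*exp(exp(-a))


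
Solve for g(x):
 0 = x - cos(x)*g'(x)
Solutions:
 g(x) = C1 + Integral(x/cos(x), x)


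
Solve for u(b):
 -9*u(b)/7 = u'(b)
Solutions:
 u(b) = C1*exp(-9*b/7)


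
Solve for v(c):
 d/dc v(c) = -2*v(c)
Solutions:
 v(c) = C1*exp(-2*c)


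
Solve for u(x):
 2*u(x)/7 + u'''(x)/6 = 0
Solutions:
 u(x) = C3*exp(x*(-12^(1/3)*7^(2/3) + 3*14^(2/3)*3^(1/3))/28)*sin(14^(2/3)*3^(5/6)*x/14) + C4*exp(x*(-12^(1/3)*7^(2/3) + 3*14^(2/3)*3^(1/3))/28)*cos(14^(2/3)*3^(5/6)*x/14) + C5*exp(-x*(12^(1/3)*7^(2/3) + 3*14^(2/3)*3^(1/3))/28) + (C1*sin(14^(2/3)*3^(5/6)*x/14) + C2*cos(14^(2/3)*3^(5/6)*x/14))*exp(12^(1/3)*7^(2/3)*x/14)


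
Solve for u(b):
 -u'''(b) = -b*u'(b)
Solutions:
 u(b) = C1 + Integral(C2*airyai(b) + C3*airybi(b), b)


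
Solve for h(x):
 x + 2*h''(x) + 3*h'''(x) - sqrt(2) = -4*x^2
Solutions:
 h(x) = C1 + C2*x + C3*exp(-2*x/3) - x^4/6 + 11*x^3/12 + x^2*(-33 + 2*sqrt(2))/8


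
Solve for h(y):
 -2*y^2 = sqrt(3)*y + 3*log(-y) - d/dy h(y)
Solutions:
 h(y) = C1 + 2*y^3/3 + sqrt(3)*y^2/2 + 3*y*log(-y) - 3*y


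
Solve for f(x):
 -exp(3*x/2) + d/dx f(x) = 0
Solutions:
 f(x) = C1 + 2*exp(3*x/2)/3


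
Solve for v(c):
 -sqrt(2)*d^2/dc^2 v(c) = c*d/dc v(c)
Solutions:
 v(c) = C1 + C2*erf(2^(1/4)*c/2)


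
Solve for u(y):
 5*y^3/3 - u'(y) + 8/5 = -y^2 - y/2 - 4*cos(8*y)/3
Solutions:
 u(y) = C1 + 5*y^4/12 + y^3/3 + y^2/4 + 8*y/5 + sin(8*y)/6


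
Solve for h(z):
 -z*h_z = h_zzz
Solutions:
 h(z) = C1 + Integral(C2*airyai(-z) + C3*airybi(-z), z)


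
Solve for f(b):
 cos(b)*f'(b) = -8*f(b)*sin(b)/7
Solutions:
 f(b) = C1*cos(b)^(8/7)


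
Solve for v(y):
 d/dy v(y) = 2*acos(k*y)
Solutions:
 v(y) = C1 + 2*Piecewise((y*acos(k*y) - sqrt(-k^2*y^2 + 1)/k, Ne(k, 0)), (pi*y/2, True))


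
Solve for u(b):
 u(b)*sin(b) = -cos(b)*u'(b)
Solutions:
 u(b) = C1*cos(b)


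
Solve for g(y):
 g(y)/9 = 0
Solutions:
 g(y) = 0


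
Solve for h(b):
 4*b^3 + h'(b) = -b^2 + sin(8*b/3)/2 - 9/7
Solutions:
 h(b) = C1 - b^4 - b^3/3 - 9*b/7 - 3*cos(8*b/3)/16


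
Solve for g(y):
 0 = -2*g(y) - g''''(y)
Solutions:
 g(y) = (C1*sin(2^(3/4)*y/2) + C2*cos(2^(3/4)*y/2))*exp(-2^(3/4)*y/2) + (C3*sin(2^(3/4)*y/2) + C4*cos(2^(3/4)*y/2))*exp(2^(3/4)*y/2)


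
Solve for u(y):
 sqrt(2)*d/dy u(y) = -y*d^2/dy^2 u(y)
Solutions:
 u(y) = C1 + C2*y^(1 - sqrt(2))


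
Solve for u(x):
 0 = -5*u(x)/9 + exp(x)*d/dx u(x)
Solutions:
 u(x) = C1*exp(-5*exp(-x)/9)


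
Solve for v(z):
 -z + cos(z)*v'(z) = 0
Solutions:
 v(z) = C1 + Integral(z/cos(z), z)


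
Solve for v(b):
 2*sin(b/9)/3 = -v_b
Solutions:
 v(b) = C1 + 6*cos(b/9)


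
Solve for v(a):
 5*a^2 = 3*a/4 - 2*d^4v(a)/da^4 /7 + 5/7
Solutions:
 v(a) = C1 + C2*a + C3*a^2 + C4*a^3 - 7*a^6/144 + 7*a^5/320 + 5*a^4/48


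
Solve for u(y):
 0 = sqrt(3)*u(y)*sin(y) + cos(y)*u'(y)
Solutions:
 u(y) = C1*cos(y)^(sqrt(3))


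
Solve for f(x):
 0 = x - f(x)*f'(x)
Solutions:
 f(x) = -sqrt(C1 + x^2)
 f(x) = sqrt(C1 + x^2)


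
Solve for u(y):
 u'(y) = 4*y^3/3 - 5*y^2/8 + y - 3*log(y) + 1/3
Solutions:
 u(y) = C1 + y^4/3 - 5*y^3/24 + y^2/2 - 3*y*log(y) + 10*y/3


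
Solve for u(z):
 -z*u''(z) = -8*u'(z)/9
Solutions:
 u(z) = C1 + C2*z^(17/9)


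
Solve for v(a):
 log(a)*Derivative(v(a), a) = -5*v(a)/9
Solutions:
 v(a) = C1*exp(-5*li(a)/9)


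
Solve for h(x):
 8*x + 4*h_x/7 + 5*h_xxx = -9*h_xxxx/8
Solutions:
 h(x) = C1 + C2*exp(x*(-280 + 1400*2^(2/3)*7^(1/3)/(27*sqrt(174561) + 30187)^(1/3) + 2^(1/3)*7^(2/3)*(27*sqrt(174561) + 30187)^(1/3))/189)*sin(14^(1/3)*sqrt(3)*x*(-7^(1/3)*(27*sqrt(174561) + 30187)^(1/3) + 1400*2^(1/3)/(27*sqrt(174561) + 30187)^(1/3))/189) + C3*exp(x*(-280 + 1400*2^(2/3)*7^(1/3)/(27*sqrt(174561) + 30187)^(1/3) + 2^(1/3)*7^(2/3)*(27*sqrt(174561) + 30187)^(1/3))/189)*cos(14^(1/3)*sqrt(3)*x*(-7^(1/3)*(27*sqrt(174561) + 30187)^(1/3) + 1400*2^(1/3)/(27*sqrt(174561) + 30187)^(1/3))/189) + C4*exp(-2*x*(1400*2^(2/3)*7^(1/3)/(27*sqrt(174561) + 30187)^(1/3) + 140 + 2^(1/3)*7^(2/3)*(27*sqrt(174561) + 30187)^(1/3))/189) - 7*x^2


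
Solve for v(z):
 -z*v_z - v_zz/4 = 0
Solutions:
 v(z) = C1 + C2*erf(sqrt(2)*z)


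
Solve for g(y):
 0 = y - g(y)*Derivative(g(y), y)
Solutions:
 g(y) = -sqrt(C1 + y^2)
 g(y) = sqrt(C1 + y^2)


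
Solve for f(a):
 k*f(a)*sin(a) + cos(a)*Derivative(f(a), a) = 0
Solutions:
 f(a) = C1*exp(k*log(cos(a)))


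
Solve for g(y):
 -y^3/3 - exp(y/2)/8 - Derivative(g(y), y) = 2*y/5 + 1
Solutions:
 g(y) = C1 - y^4/12 - y^2/5 - y - exp(y/2)/4


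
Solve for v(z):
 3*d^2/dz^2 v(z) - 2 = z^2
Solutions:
 v(z) = C1 + C2*z + z^4/36 + z^2/3


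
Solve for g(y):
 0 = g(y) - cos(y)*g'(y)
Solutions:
 g(y) = C1*sqrt(sin(y) + 1)/sqrt(sin(y) - 1)


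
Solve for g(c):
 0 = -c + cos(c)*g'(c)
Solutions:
 g(c) = C1 + Integral(c/cos(c), c)


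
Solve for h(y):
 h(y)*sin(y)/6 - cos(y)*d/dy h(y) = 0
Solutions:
 h(y) = C1/cos(y)^(1/6)


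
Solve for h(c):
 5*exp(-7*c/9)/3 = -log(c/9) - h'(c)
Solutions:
 h(c) = C1 - c*log(c) + c*(1 + 2*log(3)) + 15*exp(-7*c/9)/7


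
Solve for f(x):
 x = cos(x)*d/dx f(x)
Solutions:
 f(x) = C1 + Integral(x/cos(x), x)


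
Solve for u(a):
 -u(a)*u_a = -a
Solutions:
 u(a) = -sqrt(C1 + a^2)
 u(a) = sqrt(C1 + a^2)


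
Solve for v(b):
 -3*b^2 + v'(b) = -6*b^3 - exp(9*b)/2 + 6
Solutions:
 v(b) = C1 - 3*b^4/2 + b^3 + 6*b - exp(9*b)/18


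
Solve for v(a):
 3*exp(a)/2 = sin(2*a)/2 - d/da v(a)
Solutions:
 v(a) = C1 - 3*exp(a)/2 - cos(2*a)/4


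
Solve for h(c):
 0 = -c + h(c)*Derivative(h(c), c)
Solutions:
 h(c) = -sqrt(C1 + c^2)
 h(c) = sqrt(C1 + c^2)


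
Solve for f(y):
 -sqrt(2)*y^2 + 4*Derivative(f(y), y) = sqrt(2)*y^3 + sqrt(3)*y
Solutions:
 f(y) = C1 + sqrt(2)*y^4/16 + sqrt(2)*y^3/12 + sqrt(3)*y^2/8


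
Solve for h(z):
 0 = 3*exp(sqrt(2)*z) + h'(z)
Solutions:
 h(z) = C1 - 3*sqrt(2)*exp(sqrt(2)*z)/2


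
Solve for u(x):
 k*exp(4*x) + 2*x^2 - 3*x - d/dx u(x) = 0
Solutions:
 u(x) = C1 + k*exp(4*x)/4 + 2*x^3/3 - 3*x^2/2


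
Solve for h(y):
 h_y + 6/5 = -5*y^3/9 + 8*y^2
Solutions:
 h(y) = C1 - 5*y^4/36 + 8*y^3/3 - 6*y/5


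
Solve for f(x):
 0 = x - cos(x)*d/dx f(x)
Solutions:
 f(x) = C1 + Integral(x/cos(x), x)


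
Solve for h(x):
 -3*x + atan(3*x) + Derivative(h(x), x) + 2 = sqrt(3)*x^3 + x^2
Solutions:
 h(x) = C1 + sqrt(3)*x^4/4 + x^3/3 + 3*x^2/2 - x*atan(3*x) - 2*x + log(9*x^2 + 1)/6


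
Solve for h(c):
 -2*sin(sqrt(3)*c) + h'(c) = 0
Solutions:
 h(c) = C1 - 2*sqrt(3)*cos(sqrt(3)*c)/3


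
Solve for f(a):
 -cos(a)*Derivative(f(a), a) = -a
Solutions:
 f(a) = C1 + Integral(a/cos(a), a)


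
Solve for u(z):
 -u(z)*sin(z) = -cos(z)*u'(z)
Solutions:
 u(z) = C1/cos(z)


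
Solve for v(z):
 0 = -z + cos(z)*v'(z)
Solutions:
 v(z) = C1 + Integral(z/cos(z), z)


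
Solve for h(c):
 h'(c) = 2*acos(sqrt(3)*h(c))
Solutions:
 Integral(1/acos(sqrt(3)*_y), (_y, h(c))) = C1 + 2*c


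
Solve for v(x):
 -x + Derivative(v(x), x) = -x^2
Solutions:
 v(x) = C1 - x^3/3 + x^2/2


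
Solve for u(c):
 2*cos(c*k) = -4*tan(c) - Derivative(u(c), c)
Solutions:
 u(c) = C1 - 2*Piecewise((sin(c*k)/k, Ne(k, 0)), (c, True)) + 4*log(cos(c))


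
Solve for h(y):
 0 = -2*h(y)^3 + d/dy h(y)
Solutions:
 h(y) = -sqrt(2)*sqrt(-1/(C1 + 2*y))/2
 h(y) = sqrt(2)*sqrt(-1/(C1 + 2*y))/2


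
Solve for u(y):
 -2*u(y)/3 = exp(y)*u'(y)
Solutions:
 u(y) = C1*exp(2*exp(-y)/3)


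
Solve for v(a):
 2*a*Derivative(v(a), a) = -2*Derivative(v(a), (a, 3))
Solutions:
 v(a) = C1 + Integral(C2*airyai(-a) + C3*airybi(-a), a)


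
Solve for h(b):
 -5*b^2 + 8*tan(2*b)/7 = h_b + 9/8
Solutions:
 h(b) = C1 - 5*b^3/3 - 9*b/8 - 4*log(cos(2*b))/7


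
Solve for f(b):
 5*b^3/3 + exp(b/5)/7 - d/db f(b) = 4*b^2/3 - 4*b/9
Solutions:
 f(b) = C1 + 5*b^4/12 - 4*b^3/9 + 2*b^2/9 + 5*exp(b/5)/7


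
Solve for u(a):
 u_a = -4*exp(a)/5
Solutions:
 u(a) = C1 - 4*exp(a)/5


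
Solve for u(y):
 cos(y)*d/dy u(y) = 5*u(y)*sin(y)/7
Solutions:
 u(y) = C1/cos(y)^(5/7)


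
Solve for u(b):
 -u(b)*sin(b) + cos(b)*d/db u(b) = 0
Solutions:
 u(b) = C1/cos(b)


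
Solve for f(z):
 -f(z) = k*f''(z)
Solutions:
 f(z) = C1*exp(-z*sqrt(-1/k)) + C2*exp(z*sqrt(-1/k))


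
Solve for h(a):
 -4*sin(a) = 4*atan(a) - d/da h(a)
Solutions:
 h(a) = C1 + 4*a*atan(a) - 2*log(a^2 + 1) - 4*cos(a)


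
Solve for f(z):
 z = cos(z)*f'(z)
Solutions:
 f(z) = C1 + Integral(z/cos(z), z)


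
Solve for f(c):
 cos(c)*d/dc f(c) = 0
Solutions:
 f(c) = C1


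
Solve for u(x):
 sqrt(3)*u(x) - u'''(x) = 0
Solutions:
 u(x) = C3*exp(3^(1/6)*x) + (C1*sin(3^(2/3)*x/2) + C2*cos(3^(2/3)*x/2))*exp(-3^(1/6)*x/2)


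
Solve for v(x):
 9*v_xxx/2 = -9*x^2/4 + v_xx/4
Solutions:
 v(x) = C1 + C2*x + C3*exp(x/18) + 3*x^4/4 + 54*x^3 + 2916*x^2


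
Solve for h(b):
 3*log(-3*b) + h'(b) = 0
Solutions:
 h(b) = C1 - 3*b*log(-b) + 3*b*(1 - log(3))


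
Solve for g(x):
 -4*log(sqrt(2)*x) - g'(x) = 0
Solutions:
 g(x) = C1 - 4*x*log(x) - x*log(4) + 4*x


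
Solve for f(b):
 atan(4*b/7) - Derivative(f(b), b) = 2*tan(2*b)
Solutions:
 f(b) = C1 + b*atan(4*b/7) - 7*log(16*b^2 + 49)/8 + log(cos(2*b))


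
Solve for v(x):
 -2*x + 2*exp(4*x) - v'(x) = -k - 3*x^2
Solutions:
 v(x) = C1 + k*x + x^3 - x^2 + exp(4*x)/2


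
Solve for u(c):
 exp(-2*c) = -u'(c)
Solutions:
 u(c) = C1 + exp(-2*c)/2


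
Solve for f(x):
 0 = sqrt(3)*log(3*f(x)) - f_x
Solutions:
 -sqrt(3)*Integral(1/(log(_y) + log(3)), (_y, f(x)))/3 = C1 - x


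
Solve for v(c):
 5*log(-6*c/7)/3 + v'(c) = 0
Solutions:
 v(c) = C1 - 5*c*log(-c)/3 + 5*c*(-log(6) + 1 + log(7))/3


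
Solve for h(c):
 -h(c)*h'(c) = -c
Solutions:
 h(c) = -sqrt(C1 + c^2)
 h(c) = sqrt(C1 + c^2)


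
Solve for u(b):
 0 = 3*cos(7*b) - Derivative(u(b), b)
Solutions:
 u(b) = C1 + 3*sin(7*b)/7


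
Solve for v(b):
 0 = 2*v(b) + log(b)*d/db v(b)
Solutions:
 v(b) = C1*exp(-2*li(b))


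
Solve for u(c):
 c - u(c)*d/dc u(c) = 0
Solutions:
 u(c) = -sqrt(C1 + c^2)
 u(c) = sqrt(C1 + c^2)


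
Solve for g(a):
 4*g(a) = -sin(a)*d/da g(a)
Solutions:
 g(a) = C1*(cos(a)^2 + 2*cos(a) + 1)/(cos(a)^2 - 2*cos(a) + 1)


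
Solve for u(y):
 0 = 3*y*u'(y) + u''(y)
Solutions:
 u(y) = C1 + C2*erf(sqrt(6)*y/2)


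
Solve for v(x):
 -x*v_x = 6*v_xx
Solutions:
 v(x) = C1 + C2*erf(sqrt(3)*x/6)


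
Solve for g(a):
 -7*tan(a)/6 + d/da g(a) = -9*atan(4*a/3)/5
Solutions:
 g(a) = C1 - 9*a*atan(4*a/3)/5 + 27*log(16*a^2 + 9)/40 - 7*log(cos(a))/6


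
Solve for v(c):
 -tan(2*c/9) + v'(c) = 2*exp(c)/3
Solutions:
 v(c) = C1 + 2*exp(c)/3 - 9*log(cos(2*c/9))/2


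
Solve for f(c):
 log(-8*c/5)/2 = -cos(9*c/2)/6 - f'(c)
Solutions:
 f(c) = C1 - c*log(-c)/2 - 2*c*log(2) + c/2 + c*log(10)/2 - sin(9*c/2)/27


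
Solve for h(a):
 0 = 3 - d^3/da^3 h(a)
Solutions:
 h(a) = C1 + C2*a + C3*a^2 + a^3/2


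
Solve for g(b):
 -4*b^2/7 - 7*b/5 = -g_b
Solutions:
 g(b) = C1 + 4*b^3/21 + 7*b^2/10


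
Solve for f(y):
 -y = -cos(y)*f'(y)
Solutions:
 f(y) = C1 + Integral(y/cos(y), y)


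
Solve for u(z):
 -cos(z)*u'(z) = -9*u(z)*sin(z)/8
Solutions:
 u(z) = C1/cos(z)^(9/8)


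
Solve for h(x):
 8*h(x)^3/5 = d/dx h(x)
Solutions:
 h(x) = -sqrt(10)*sqrt(-1/(C1 + 8*x))/2
 h(x) = sqrt(10)*sqrt(-1/(C1 + 8*x))/2


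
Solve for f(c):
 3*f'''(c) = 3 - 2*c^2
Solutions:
 f(c) = C1 + C2*c + C3*c^2 - c^5/90 + c^3/6


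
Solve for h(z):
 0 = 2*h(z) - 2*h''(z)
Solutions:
 h(z) = C1*exp(-z) + C2*exp(z)


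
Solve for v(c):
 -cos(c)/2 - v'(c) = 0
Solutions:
 v(c) = C1 - sin(c)/2


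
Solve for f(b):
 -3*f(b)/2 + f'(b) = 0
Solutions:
 f(b) = C1*exp(3*b/2)


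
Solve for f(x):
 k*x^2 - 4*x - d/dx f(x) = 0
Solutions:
 f(x) = C1 + k*x^3/3 - 2*x^2


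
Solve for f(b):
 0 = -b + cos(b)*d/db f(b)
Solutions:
 f(b) = C1 + Integral(b/cos(b), b)


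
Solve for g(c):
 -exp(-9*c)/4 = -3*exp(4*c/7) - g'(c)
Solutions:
 g(c) = C1 - 21*exp(4*c/7)/4 - exp(-9*c)/36


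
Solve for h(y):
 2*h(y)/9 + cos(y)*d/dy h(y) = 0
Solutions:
 h(y) = C1*(sin(y) - 1)^(1/9)/(sin(y) + 1)^(1/9)


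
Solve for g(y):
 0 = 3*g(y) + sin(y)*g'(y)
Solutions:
 g(y) = C1*(cos(y) + 1)^(3/2)/(cos(y) - 1)^(3/2)


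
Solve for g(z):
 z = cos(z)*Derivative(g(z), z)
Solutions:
 g(z) = C1 + Integral(z/cos(z), z)


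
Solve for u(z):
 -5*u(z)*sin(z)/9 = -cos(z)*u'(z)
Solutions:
 u(z) = C1/cos(z)^(5/9)


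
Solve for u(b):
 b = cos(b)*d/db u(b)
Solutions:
 u(b) = C1 + Integral(b/cos(b), b)


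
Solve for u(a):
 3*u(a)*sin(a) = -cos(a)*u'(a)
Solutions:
 u(a) = C1*cos(a)^3


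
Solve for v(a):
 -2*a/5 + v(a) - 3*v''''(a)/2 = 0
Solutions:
 v(a) = C1*exp(-2^(1/4)*3^(3/4)*a/3) + C2*exp(2^(1/4)*3^(3/4)*a/3) + C3*sin(2^(1/4)*3^(3/4)*a/3) + C4*cos(2^(1/4)*3^(3/4)*a/3) + 2*a/5


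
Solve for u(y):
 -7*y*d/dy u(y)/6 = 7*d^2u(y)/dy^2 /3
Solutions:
 u(y) = C1 + C2*erf(y/2)


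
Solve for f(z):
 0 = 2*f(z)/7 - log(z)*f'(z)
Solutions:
 f(z) = C1*exp(2*li(z)/7)


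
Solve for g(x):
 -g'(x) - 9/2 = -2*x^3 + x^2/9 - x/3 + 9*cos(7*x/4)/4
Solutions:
 g(x) = C1 + x^4/2 - x^3/27 + x^2/6 - 9*x/2 - 9*sin(7*x/4)/7


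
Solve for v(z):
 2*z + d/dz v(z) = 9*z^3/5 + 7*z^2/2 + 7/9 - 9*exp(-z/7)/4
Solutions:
 v(z) = C1 + 9*z^4/20 + 7*z^3/6 - z^2 + 7*z/9 + 63*exp(-z/7)/4


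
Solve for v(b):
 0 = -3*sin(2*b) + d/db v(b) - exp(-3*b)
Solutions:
 v(b) = C1 - 3*cos(2*b)/2 - exp(-3*b)/3


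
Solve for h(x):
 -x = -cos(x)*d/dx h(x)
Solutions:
 h(x) = C1 + Integral(x/cos(x), x)


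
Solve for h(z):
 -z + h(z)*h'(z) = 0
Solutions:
 h(z) = -sqrt(C1 + z^2)
 h(z) = sqrt(C1 + z^2)


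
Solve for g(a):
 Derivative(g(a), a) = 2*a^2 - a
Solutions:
 g(a) = C1 + 2*a^3/3 - a^2/2


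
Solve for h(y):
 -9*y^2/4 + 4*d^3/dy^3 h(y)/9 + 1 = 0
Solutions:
 h(y) = C1 + C2*y + C3*y^2 + 27*y^5/320 - 3*y^3/8


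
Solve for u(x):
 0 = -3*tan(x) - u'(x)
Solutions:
 u(x) = C1 + 3*log(cos(x))


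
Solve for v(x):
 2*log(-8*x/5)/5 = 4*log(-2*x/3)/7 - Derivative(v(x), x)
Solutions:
 v(x) = C1 + 6*x*log(-x)/35 + 2*x*(-10*log(3) - 11*log(2) - 3 + 7*log(5))/35


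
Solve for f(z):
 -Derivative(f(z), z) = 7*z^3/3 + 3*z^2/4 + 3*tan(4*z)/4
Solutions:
 f(z) = C1 - 7*z^4/12 - z^3/4 + 3*log(cos(4*z))/16


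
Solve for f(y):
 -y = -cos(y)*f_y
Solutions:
 f(y) = C1 + Integral(y/cos(y), y)


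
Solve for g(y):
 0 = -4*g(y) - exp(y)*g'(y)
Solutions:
 g(y) = C1*exp(4*exp(-y))


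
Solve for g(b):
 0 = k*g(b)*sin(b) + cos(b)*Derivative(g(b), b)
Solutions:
 g(b) = C1*exp(k*log(cos(b)))


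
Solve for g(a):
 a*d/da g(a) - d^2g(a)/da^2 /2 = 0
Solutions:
 g(a) = C1 + C2*erfi(a)


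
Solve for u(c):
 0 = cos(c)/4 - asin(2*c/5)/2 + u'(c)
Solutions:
 u(c) = C1 + c*asin(2*c/5)/2 + sqrt(25 - 4*c^2)/4 - sin(c)/4


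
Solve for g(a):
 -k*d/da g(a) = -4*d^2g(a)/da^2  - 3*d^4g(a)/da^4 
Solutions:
 g(a) = C1 + C2*exp(2^(1/3)*a*(-2^(1/3)*(-9*k + sqrt(81*k^2 + 256))^(1/3) + 8/(-9*k + sqrt(81*k^2 + 256))^(1/3))/6) + C3*exp(2^(1/3)*a*(2^(1/3)*(-9*k + sqrt(81*k^2 + 256))^(1/3) - 2^(1/3)*sqrt(3)*I*(-9*k + sqrt(81*k^2 + 256))^(1/3) + 32/((-1 + sqrt(3)*I)*(-9*k + sqrt(81*k^2 + 256))^(1/3)))/12) + C4*exp(2^(1/3)*a*(2^(1/3)*(-9*k + sqrt(81*k^2 + 256))^(1/3) + 2^(1/3)*sqrt(3)*I*(-9*k + sqrt(81*k^2 + 256))^(1/3) - 32/((1 + sqrt(3)*I)*(-9*k + sqrt(81*k^2 + 256))^(1/3)))/12)


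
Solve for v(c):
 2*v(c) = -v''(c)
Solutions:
 v(c) = C1*sin(sqrt(2)*c) + C2*cos(sqrt(2)*c)


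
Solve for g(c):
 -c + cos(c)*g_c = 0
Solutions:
 g(c) = C1 + Integral(c/cos(c), c)


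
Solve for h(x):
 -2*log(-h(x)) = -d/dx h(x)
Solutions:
 -li(-h(x)) = C1 + 2*x


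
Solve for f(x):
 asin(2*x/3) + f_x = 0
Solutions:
 f(x) = C1 - x*asin(2*x/3) - sqrt(9 - 4*x^2)/2


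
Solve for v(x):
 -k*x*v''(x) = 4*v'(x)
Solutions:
 v(x) = C1 + x^(((re(k) - 4)*re(k) + im(k)^2)/(re(k)^2 + im(k)^2))*(C2*sin(4*log(x)*Abs(im(k))/(re(k)^2 + im(k)^2)) + C3*cos(4*log(x)*im(k)/(re(k)^2 + im(k)^2)))


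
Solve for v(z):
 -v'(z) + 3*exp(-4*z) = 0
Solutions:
 v(z) = C1 - 3*exp(-4*z)/4


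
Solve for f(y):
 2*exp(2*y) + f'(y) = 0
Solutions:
 f(y) = C1 - exp(2*y)


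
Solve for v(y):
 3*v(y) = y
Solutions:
 v(y) = y/3


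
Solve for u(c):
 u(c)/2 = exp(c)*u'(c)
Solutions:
 u(c) = C1*exp(-exp(-c)/2)


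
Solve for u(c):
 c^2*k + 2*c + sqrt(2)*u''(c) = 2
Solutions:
 u(c) = C1 + C2*c - sqrt(2)*c^4*k/24 - sqrt(2)*c^3/6 + sqrt(2)*c^2/2


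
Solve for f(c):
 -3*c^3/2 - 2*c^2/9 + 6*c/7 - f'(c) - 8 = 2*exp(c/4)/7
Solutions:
 f(c) = C1 - 3*c^4/8 - 2*c^3/27 + 3*c^2/7 - 8*c - 8*exp(c/4)/7


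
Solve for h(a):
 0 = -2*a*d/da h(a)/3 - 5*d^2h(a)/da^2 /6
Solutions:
 h(a) = C1 + C2*erf(sqrt(10)*a/5)


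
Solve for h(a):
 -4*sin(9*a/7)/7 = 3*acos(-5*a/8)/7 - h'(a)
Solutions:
 h(a) = C1 + 3*a*acos(-5*a/8)/7 + 3*sqrt(64 - 25*a^2)/35 - 4*cos(9*a/7)/9


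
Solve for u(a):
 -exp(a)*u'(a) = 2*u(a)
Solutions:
 u(a) = C1*exp(2*exp(-a))


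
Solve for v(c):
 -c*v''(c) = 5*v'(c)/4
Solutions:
 v(c) = C1 + C2/c^(1/4)


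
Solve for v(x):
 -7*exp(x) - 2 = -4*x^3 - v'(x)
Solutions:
 v(x) = C1 - x^4 + 2*x + 7*exp(x)


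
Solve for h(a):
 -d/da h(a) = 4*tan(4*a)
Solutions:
 h(a) = C1 + log(cos(4*a))


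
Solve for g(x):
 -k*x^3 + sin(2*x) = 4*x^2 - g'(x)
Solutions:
 g(x) = C1 + k*x^4/4 + 4*x^3/3 + cos(2*x)/2


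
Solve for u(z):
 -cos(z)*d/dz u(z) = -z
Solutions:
 u(z) = C1 + Integral(z/cos(z), z)


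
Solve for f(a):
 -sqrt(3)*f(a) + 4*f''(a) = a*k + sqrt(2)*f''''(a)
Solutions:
 f(a) = C1*exp(-2^(1/4)*a*sqrt(1 - sqrt(4 - sqrt(6))/2)) + C2*exp(2^(1/4)*a*sqrt(1 - sqrt(4 - sqrt(6))/2)) + C3*exp(-2^(1/4)*a*sqrt(sqrt(4 - sqrt(6))/2 + 1)) + C4*exp(2^(1/4)*a*sqrt(sqrt(4 - sqrt(6))/2 + 1)) - sqrt(3)*a*k/3


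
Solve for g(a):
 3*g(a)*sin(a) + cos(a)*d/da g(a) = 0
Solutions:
 g(a) = C1*cos(a)^3


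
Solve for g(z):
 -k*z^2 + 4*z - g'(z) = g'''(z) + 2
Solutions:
 g(z) = C1 + C2*sin(z) + C3*cos(z) - k*z^3/3 + 2*k*z + 2*z^2 - 2*z


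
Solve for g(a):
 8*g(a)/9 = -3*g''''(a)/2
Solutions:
 g(a) = (C1*sin(sqrt(2)*3^(1/4)*a/3) + C2*cos(sqrt(2)*3^(1/4)*a/3))*exp(-sqrt(2)*3^(1/4)*a/3) + (C3*sin(sqrt(2)*3^(1/4)*a/3) + C4*cos(sqrt(2)*3^(1/4)*a/3))*exp(sqrt(2)*3^(1/4)*a/3)


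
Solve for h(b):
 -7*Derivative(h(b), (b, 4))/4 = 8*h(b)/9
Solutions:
 h(b) = (C1*sin(14^(3/4)*sqrt(3)*b/21) + C2*cos(14^(3/4)*sqrt(3)*b/21))*exp(-14^(3/4)*sqrt(3)*b/21) + (C3*sin(14^(3/4)*sqrt(3)*b/21) + C4*cos(14^(3/4)*sqrt(3)*b/21))*exp(14^(3/4)*sqrt(3)*b/21)


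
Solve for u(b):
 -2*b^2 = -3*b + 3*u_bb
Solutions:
 u(b) = C1 + C2*b - b^4/18 + b^3/6


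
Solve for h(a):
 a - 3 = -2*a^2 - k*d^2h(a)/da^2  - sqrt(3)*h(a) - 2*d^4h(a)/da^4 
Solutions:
 h(a) = C1*exp(-a*sqrt(-k - sqrt(k^2 - 8*sqrt(3)))/2) + C2*exp(a*sqrt(-k - sqrt(k^2 - 8*sqrt(3)))/2) + C3*exp(-a*sqrt(-k + sqrt(k^2 - 8*sqrt(3)))/2) + C4*exp(a*sqrt(-k + sqrt(k^2 - 8*sqrt(3)))/2) - 2*sqrt(3)*a^2/3 - sqrt(3)*a/3 + 4*k/3 + sqrt(3)


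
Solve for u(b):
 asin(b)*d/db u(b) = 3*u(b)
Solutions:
 u(b) = C1*exp(3*Integral(1/asin(b), b))


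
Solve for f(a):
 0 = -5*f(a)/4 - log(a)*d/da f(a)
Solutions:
 f(a) = C1*exp(-5*li(a)/4)


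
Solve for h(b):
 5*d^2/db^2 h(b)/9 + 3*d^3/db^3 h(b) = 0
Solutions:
 h(b) = C1 + C2*b + C3*exp(-5*b/27)


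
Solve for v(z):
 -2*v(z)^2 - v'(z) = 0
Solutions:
 v(z) = 1/(C1 + 2*z)


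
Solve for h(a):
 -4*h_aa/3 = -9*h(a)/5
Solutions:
 h(a) = C1*exp(-3*sqrt(15)*a/10) + C2*exp(3*sqrt(15)*a/10)


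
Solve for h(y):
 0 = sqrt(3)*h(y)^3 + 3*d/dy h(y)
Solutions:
 h(y) = -sqrt(6)*sqrt(-1/(C1 - sqrt(3)*y))/2
 h(y) = sqrt(6)*sqrt(-1/(C1 - sqrt(3)*y))/2


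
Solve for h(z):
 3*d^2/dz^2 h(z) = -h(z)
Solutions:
 h(z) = C1*sin(sqrt(3)*z/3) + C2*cos(sqrt(3)*z/3)


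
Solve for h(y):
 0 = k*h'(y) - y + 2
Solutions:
 h(y) = C1 + y^2/(2*k) - 2*y/k


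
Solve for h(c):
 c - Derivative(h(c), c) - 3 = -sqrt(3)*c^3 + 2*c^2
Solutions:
 h(c) = C1 + sqrt(3)*c^4/4 - 2*c^3/3 + c^2/2 - 3*c


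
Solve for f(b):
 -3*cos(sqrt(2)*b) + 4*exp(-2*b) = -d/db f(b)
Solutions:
 f(b) = C1 + 3*sqrt(2)*sin(sqrt(2)*b)/2 + 2*exp(-2*b)


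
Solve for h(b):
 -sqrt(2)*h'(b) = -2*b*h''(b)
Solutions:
 h(b) = C1 + C2*b^(sqrt(2)/2 + 1)


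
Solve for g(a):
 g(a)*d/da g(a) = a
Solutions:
 g(a) = -sqrt(C1 + a^2)
 g(a) = sqrt(C1 + a^2)


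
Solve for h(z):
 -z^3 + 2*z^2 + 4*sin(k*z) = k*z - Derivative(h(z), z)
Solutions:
 h(z) = C1 + k*z^2/2 + z^4/4 - 2*z^3/3 + 4*cos(k*z)/k


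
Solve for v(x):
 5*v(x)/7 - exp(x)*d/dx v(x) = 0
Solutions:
 v(x) = C1*exp(-5*exp(-x)/7)


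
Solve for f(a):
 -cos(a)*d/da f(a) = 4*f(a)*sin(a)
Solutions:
 f(a) = C1*cos(a)^4


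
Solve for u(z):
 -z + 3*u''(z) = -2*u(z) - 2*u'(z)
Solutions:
 u(z) = z/2 + (C1*sin(sqrt(5)*z/3) + C2*cos(sqrt(5)*z/3))*exp(-z/3) - 1/2


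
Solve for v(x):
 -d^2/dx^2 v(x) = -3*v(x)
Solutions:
 v(x) = C1*exp(-sqrt(3)*x) + C2*exp(sqrt(3)*x)


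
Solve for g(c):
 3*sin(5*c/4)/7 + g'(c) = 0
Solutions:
 g(c) = C1 + 12*cos(5*c/4)/35


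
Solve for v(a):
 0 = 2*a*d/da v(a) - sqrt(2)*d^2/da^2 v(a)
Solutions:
 v(a) = C1 + C2*erfi(2^(3/4)*a/2)


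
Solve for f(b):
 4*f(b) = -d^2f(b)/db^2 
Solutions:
 f(b) = C1*sin(2*b) + C2*cos(2*b)


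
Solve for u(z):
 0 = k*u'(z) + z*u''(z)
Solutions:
 u(z) = C1 + z^(1 - re(k))*(C2*sin(log(z)*Abs(im(k))) + C3*cos(log(z)*im(k)))


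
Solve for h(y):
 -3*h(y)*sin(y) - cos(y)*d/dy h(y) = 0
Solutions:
 h(y) = C1*cos(y)^3


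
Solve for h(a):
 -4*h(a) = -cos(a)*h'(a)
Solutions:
 h(a) = C1*(sin(a)^2 + 2*sin(a) + 1)/(sin(a)^2 - 2*sin(a) + 1)


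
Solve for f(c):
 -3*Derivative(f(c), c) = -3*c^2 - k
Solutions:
 f(c) = C1 + c^3/3 + c*k/3


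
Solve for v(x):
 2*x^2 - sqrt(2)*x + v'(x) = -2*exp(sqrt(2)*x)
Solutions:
 v(x) = C1 - 2*x^3/3 + sqrt(2)*x^2/2 - sqrt(2)*exp(sqrt(2)*x)


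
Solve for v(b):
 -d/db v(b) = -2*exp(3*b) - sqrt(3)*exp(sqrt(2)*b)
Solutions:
 v(b) = C1 + 2*exp(3*b)/3 + sqrt(6)*exp(sqrt(2)*b)/2


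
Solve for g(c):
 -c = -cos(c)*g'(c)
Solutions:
 g(c) = C1 + Integral(c/cos(c), c)


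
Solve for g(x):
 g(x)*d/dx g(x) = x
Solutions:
 g(x) = -sqrt(C1 + x^2)
 g(x) = sqrt(C1 + x^2)


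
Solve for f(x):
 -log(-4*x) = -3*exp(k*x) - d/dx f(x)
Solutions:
 f(x) = C1 + x*log(-x) + x*(-1 + 2*log(2)) + Piecewise((-3*exp(k*x)/k, Ne(k, 0)), (-3*x, True))


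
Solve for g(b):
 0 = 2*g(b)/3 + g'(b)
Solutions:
 g(b) = C1*exp(-2*b/3)


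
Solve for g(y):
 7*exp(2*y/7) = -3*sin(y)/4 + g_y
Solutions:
 g(y) = C1 + 49*exp(2*y/7)/2 - 3*cos(y)/4


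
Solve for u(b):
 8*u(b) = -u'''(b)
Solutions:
 u(b) = C3*exp(-2*b) + (C1*sin(sqrt(3)*b) + C2*cos(sqrt(3)*b))*exp(b)


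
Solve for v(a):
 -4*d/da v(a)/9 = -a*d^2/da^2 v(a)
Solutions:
 v(a) = C1 + C2*a^(13/9)


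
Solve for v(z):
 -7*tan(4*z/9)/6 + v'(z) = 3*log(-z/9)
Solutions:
 v(z) = C1 + 3*z*log(-z) - 6*z*log(3) - 3*z - 21*log(cos(4*z/9))/8


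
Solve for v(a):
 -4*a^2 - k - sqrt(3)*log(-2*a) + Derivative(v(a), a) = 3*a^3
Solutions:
 v(a) = C1 + 3*a^4/4 + 4*a^3/3 + a*(k - sqrt(3) + sqrt(3)*log(2)) + sqrt(3)*a*log(-a)


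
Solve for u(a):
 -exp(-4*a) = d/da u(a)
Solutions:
 u(a) = C1 + exp(-4*a)/4


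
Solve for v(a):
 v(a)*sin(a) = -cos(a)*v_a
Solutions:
 v(a) = C1*cos(a)


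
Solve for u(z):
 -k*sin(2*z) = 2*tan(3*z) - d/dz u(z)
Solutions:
 u(z) = C1 - k*cos(2*z)/2 - 2*log(cos(3*z))/3


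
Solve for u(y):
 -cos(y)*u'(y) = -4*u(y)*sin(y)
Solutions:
 u(y) = C1/cos(y)^4


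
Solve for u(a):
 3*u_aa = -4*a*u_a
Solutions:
 u(a) = C1 + C2*erf(sqrt(6)*a/3)


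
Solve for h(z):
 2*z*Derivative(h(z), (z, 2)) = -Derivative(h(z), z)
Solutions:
 h(z) = C1 + C2*sqrt(z)


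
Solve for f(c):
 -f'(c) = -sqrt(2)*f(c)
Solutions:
 f(c) = C1*exp(sqrt(2)*c)


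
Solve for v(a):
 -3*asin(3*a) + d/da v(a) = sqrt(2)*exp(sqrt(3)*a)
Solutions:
 v(a) = C1 + 3*a*asin(3*a) + sqrt(1 - 9*a^2) + sqrt(6)*exp(sqrt(3)*a)/3


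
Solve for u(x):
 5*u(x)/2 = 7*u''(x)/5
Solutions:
 u(x) = C1*exp(-5*sqrt(14)*x/14) + C2*exp(5*sqrt(14)*x/14)


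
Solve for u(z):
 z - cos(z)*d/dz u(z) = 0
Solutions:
 u(z) = C1 + Integral(z/cos(z), z)


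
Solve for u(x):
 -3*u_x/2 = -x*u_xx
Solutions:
 u(x) = C1 + C2*x^(5/2)


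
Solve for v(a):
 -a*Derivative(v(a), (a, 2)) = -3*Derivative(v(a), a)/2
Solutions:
 v(a) = C1 + C2*a^(5/2)


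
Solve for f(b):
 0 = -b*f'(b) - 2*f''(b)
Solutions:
 f(b) = C1 + C2*erf(b/2)


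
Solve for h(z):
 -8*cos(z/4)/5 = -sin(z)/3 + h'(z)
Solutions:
 h(z) = C1 - 32*sin(z/4)/5 - cos(z)/3


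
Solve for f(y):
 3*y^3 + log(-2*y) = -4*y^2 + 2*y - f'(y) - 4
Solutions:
 f(y) = C1 - 3*y^4/4 - 4*y^3/3 + y^2 - y*log(-y) + y*(-3 - log(2))


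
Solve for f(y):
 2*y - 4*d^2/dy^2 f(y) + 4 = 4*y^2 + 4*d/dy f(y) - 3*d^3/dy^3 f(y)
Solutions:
 f(y) = C1 + C2*exp(-2*y/3) + C3*exp(2*y) - y^3/3 + 5*y^2/4 - 3*y


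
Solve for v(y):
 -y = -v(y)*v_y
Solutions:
 v(y) = -sqrt(C1 + y^2)
 v(y) = sqrt(C1 + y^2)


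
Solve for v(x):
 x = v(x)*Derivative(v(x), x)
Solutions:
 v(x) = -sqrt(C1 + x^2)
 v(x) = sqrt(C1 + x^2)


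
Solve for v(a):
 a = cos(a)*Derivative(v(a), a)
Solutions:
 v(a) = C1 + Integral(a/cos(a), a)


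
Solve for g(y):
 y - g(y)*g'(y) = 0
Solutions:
 g(y) = -sqrt(C1 + y^2)
 g(y) = sqrt(C1 + y^2)


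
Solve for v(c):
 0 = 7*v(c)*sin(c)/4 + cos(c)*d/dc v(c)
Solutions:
 v(c) = C1*cos(c)^(7/4)


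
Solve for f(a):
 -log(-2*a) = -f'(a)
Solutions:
 f(a) = C1 + a*log(-a) + a*(-1 + log(2))


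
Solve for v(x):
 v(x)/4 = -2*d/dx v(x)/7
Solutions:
 v(x) = C1*exp(-7*x/8)


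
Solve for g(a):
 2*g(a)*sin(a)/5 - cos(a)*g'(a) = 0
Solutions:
 g(a) = C1/cos(a)^(2/5)


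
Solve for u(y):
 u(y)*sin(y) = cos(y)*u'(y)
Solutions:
 u(y) = C1/cos(y)


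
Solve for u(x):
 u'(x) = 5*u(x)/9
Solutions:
 u(x) = C1*exp(5*x/9)


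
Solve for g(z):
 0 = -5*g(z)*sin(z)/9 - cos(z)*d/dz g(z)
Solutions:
 g(z) = C1*cos(z)^(5/9)


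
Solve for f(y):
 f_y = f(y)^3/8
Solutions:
 f(y) = -2*sqrt(-1/(C1 + y))
 f(y) = 2*sqrt(-1/(C1 + y))


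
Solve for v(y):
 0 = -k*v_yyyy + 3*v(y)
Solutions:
 v(y) = C1*exp(-3^(1/4)*y*(1/k)^(1/4)) + C2*exp(3^(1/4)*y*(1/k)^(1/4)) + C3*exp(-3^(1/4)*I*y*(1/k)^(1/4)) + C4*exp(3^(1/4)*I*y*(1/k)^(1/4))


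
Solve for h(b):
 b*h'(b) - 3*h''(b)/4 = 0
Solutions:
 h(b) = C1 + C2*erfi(sqrt(6)*b/3)


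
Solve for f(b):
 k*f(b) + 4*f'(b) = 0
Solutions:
 f(b) = C1*exp(-b*k/4)


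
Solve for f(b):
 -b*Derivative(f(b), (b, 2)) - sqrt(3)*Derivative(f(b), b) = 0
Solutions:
 f(b) = C1 + C2*b^(1 - sqrt(3))


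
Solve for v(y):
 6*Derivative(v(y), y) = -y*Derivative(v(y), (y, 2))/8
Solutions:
 v(y) = C1 + C2/y^47


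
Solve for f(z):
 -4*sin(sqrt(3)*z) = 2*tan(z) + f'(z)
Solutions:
 f(z) = C1 + 2*log(cos(z)) + 4*sqrt(3)*cos(sqrt(3)*z)/3


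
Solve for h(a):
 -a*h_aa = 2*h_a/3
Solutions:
 h(a) = C1 + C2*a^(1/3)


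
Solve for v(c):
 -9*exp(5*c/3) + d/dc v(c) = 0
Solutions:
 v(c) = C1 + 27*exp(5*c/3)/5


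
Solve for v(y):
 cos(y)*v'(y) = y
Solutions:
 v(y) = C1 + Integral(y/cos(y), y)


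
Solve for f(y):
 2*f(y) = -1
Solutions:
 f(y) = -1/2


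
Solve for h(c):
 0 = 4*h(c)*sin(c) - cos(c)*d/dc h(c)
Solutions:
 h(c) = C1/cos(c)^4


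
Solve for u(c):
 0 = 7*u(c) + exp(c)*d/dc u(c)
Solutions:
 u(c) = C1*exp(7*exp(-c))


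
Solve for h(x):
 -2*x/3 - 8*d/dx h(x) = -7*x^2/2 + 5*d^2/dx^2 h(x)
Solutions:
 h(x) = C1 + C2*exp(-8*x/5) + 7*x^3/48 - 121*x^2/384 + 605*x/1536


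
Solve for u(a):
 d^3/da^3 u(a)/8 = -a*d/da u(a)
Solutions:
 u(a) = C1 + Integral(C2*airyai(-2*a) + C3*airybi(-2*a), a)


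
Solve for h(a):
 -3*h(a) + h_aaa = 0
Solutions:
 h(a) = C3*exp(3^(1/3)*a) + (C1*sin(3^(5/6)*a/2) + C2*cos(3^(5/6)*a/2))*exp(-3^(1/3)*a/2)


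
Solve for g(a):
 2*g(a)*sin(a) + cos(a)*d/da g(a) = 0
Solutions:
 g(a) = C1*cos(a)^2


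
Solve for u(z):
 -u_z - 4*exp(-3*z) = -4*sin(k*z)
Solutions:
 u(z) = C1 + 4*exp(-3*z)/3 - 4*cos(k*z)/k


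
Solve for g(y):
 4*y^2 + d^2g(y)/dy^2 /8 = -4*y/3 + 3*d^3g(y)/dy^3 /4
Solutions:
 g(y) = C1 + C2*y + C3*exp(y/6) - 8*y^4/3 - 592*y^3/9 - 1184*y^2


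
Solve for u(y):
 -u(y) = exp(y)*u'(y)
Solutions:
 u(y) = C1*exp(exp(-y))


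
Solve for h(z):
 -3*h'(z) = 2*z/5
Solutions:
 h(z) = C1 - z^2/15


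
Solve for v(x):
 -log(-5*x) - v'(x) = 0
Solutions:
 v(x) = C1 - x*log(-x) + x*(1 - log(5))


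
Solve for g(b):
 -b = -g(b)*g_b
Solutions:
 g(b) = -sqrt(C1 + b^2)
 g(b) = sqrt(C1 + b^2)


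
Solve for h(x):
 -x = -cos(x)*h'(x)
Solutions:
 h(x) = C1 + Integral(x/cos(x), x)


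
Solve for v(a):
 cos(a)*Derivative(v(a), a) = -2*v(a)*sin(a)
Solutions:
 v(a) = C1*cos(a)^2


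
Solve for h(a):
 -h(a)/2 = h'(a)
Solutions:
 h(a) = C1*exp(-a/2)


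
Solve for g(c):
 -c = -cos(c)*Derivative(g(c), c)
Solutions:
 g(c) = C1 + Integral(c/cos(c), c)


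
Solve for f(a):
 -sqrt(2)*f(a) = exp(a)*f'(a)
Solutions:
 f(a) = C1*exp(sqrt(2)*exp(-a))


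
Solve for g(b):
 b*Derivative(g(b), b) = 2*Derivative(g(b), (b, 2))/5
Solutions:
 g(b) = C1 + C2*erfi(sqrt(5)*b/2)


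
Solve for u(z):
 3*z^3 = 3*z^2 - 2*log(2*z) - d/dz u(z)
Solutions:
 u(z) = C1 - 3*z^4/4 + z^3 - 2*z*log(z) - z*log(4) + 2*z


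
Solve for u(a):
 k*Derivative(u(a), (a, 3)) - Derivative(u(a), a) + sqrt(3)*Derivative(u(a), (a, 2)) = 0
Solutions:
 u(a) = C1 + C2*exp(a*(sqrt(4*k + 3) - sqrt(3))/(2*k)) + C3*exp(-a*(sqrt(4*k + 3) + sqrt(3))/(2*k))


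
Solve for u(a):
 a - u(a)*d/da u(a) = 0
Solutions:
 u(a) = -sqrt(C1 + a^2)
 u(a) = sqrt(C1 + a^2)


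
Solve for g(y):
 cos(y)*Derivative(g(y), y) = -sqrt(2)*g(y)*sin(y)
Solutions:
 g(y) = C1*cos(y)^(sqrt(2))


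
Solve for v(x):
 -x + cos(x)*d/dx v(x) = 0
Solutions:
 v(x) = C1 + Integral(x/cos(x), x)


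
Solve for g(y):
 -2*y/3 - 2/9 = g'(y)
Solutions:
 g(y) = C1 - y^2/3 - 2*y/9


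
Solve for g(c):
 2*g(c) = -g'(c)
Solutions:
 g(c) = C1*exp(-2*c)


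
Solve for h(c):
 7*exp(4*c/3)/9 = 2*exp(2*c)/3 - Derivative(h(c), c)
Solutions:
 h(c) = C1 - 7*exp(4*c/3)/12 + exp(2*c)/3


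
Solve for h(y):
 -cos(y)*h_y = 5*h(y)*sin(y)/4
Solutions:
 h(y) = C1*cos(y)^(5/4)


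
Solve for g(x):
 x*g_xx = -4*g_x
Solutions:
 g(x) = C1 + C2/x^3


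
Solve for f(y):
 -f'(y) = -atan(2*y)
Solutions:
 f(y) = C1 + y*atan(2*y) - log(4*y^2 + 1)/4


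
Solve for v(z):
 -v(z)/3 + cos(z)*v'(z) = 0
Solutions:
 v(z) = C1*(sin(z) + 1)^(1/6)/(sin(z) - 1)^(1/6)


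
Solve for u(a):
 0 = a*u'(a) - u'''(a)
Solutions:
 u(a) = C1 + Integral(C2*airyai(a) + C3*airybi(a), a)


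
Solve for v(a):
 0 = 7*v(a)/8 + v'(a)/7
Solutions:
 v(a) = C1*exp(-49*a/8)


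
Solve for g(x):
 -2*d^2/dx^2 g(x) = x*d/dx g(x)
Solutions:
 g(x) = C1 + C2*erf(x/2)


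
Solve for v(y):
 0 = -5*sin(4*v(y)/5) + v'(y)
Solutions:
 -5*y + 5*log(cos(4*v(y)/5) - 1)/8 - 5*log(cos(4*v(y)/5) + 1)/8 = C1


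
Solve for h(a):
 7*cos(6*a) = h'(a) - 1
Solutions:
 h(a) = C1 + a + 7*sin(6*a)/6


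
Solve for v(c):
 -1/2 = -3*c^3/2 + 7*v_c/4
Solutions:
 v(c) = C1 + 3*c^4/14 - 2*c/7


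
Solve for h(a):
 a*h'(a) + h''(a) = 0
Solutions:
 h(a) = C1 + C2*erf(sqrt(2)*a/2)


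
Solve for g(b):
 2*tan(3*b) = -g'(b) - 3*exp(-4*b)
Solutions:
 g(b) = C1 - log(tan(3*b)^2 + 1)/3 + 3*exp(-4*b)/4


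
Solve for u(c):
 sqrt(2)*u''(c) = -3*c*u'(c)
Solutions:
 u(c) = C1 + C2*erf(2^(1/4)*sqrt(3)*c/2)


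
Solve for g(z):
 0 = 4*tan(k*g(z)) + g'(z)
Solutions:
 g(z) = Piecewise((-asin(exp(C1*k - 4*k*z))/k + pi/k, Ne(k, 0)), (nan, True))
 g(z) = Piecewise((asin(exp(C1*k - 4*k*z))/k, Ne(k, 0)), (nan, True))


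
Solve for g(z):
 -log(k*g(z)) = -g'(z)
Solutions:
 li(k*g(z))/k = C1 + z


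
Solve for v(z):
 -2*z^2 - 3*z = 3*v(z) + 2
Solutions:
 v(z) = -2*z^2/3 - z - 2/3


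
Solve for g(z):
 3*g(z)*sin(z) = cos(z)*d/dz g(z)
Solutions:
 g(z) = C1/cos(z)^3


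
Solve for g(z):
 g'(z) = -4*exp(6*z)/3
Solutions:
 g(z) = C1 - 2*exp(6*z)/9


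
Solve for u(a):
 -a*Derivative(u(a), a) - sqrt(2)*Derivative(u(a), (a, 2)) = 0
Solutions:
 u(a) = C1 + C2*erf(2^(1/4)*a/2)
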